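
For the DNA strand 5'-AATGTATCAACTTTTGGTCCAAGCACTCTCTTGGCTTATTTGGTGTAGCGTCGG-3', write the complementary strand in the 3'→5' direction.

3'-TTACATAGTTGAAAACCAGGTTCGTGAGAGAACCGAATAAACCACATCGCAGCC-5'

Base-pairing A↔T, G↔C gives the complement. The complementary strand is antiparallel, so paired with a 5'→3' strand it runs 3'→5'.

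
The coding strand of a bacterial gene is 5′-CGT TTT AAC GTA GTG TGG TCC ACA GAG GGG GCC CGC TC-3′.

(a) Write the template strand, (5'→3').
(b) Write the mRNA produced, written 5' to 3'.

(a) 5'-GAGCGGGCCCCCTCTGTGGACCACACTACGTTAAAACG-3'
(b) 5'-CGUUUUAACGUAGUGUGGUCCACAGAGGGGGCCCGCUC-3'

(a) The template strand is the reverse complement of the coding strand: complement GCAAAATTGCATCACACCAGGTGTCTCCCCCGGGCGAG, then reverse.
(b) mRNA matches the coding strand with T→U.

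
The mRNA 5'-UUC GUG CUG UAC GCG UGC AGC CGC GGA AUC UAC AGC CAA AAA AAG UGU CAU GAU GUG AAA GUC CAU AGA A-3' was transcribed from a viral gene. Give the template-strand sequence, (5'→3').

5'-TTCTATGGACTTTCACATCATGACACTTTTTTTGGCTGTAGATTCCGCGGCTGCACGCGTACAGCACGAA-3'

Replace U with T to get the coding DNA strand: TTCGTGCTGTACGCGTGCAGCCGCGGAATCTACAGCCAAAAAAAGTGTCATGATGTGAAAGTCCATAGAA. The template strand is its reverse complement (complement AAGCACGACATGCGCACGTCGGCGCCTTAGATGTCGGTTTTTTTCACAGTACTACACTTTCAGGTATCTT, then reverse).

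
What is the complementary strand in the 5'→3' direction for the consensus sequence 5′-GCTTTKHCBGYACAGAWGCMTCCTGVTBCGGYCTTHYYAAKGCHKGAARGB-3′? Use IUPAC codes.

5'-VCYTTCMDGCMTTRRDAAGRCCGVABCAGGAKGCWTCTGTRCVGDMAAAGC-3'

Standard pairs A↔T, G↔C; ambiguity codes pair R↔Y, M↔K, W↔W, B↔V, H↔D. Complement (CGAAAMDGVCRTGTCTWCGKAGGACBAVGCCRGAADRRTTMCGDMCTTYCV), then reverse for 5'→3'.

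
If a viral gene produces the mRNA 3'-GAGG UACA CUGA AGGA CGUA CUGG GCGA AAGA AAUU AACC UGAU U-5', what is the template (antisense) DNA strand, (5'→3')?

5'-CTCCATGTGACTTCCTGCATGACCCGCTTTCTTTAATTGGACTAA-3'

Written 5'→3' the mRNA is UUAGUCCAAUUAAAGAAAGCGGGUCAUGCAGGAAGUCACAUGGAG, so the coding DNA strand is TTAGTCCAATTAAAGAAAGCGGGTCATGCAGGAAGTCACATGGAG. The template is its reverse complement.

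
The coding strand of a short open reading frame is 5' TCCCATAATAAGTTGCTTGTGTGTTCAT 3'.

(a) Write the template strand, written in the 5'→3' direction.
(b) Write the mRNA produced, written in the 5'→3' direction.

(a) 5'-ATGAACACACAAGCAACTTATTATGGGA-3'
(b) 5′-UCCCAUAAUAAGUUGCUUGUGUGUUCAU-3′

(a) The template strand is the reverse complement of the coding strand: complement AGGGTATTATTCAACGAACACACAAGTA, then reverse.
(b) mRNA matches the coding strand with T→U.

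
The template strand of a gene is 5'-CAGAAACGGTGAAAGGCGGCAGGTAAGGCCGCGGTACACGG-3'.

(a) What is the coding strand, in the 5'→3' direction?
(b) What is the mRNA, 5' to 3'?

(a) The coding strand is the reverse complement of the template: complement GTCTTTGCCACTTTCCGCCGTCCATTCCGGCGCCATGTGCC, then reverse.
(b) mRNA has the coding-strand sequence with T→U.

(a) 5'-CCGTGTACCGCGGCCTTACCTGCCGCCTTTCACCGTTTCTG-3'
(b) 5'-CCGUGUACCGCGGCCUUACCUGCCGCCUUUCACCGUUUCUG-3'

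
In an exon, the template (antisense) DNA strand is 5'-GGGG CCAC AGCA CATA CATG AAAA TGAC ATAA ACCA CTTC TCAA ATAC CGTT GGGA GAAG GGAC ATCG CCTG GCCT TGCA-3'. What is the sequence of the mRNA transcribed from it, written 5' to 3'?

The mRNA has the sequence of the coding strand (reverse complement of the template) with T→U. Reverse complement of GGGGCCACAGCACATACATGAAAATGACATAAACCACTTCTCAAATACCGTTGGGAGAAGGGACATCGCCTGGCCTTGCA is TGCAAGGCCAGGCGATGTCCCTTCTCCCAACGGTATTTGAGAAGTGGTTTATGTCATTTTCATGTATGTGCTGTGGCCCC; then T→U.

5'-UGCAAGGCCAGGCGAUGUCCCUUCUCCCAACGGUAUUUGAGAAGUGGUUUAUGUCAUUUUCAUGUAUGUGCUGUGGCCCC-3'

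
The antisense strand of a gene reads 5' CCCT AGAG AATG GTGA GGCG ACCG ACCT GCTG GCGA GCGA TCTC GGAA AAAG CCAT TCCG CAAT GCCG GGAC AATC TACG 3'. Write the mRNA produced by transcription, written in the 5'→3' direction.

RNA polymerase reads the template 3'→5' and synthesizes mRNA 5'→3' by base-pairing (A→U, T→A, G↔C). The complement of the template is GGGATCTCTTACCACTCCGCTGGCTGGACGACCGCTCGCTAGAGCCTTTTTCGGTAAGGCGTTACGGCCCTGTTAGATGC; antiparallel, so 5'→3' the coding strand is CGTAGATTGTCCCGGCATTGCGGAATGGCTTTTTCCGAGATCGCTCGCCAGCAGGTCGGTCGCCTCACCATTCTCTAGGG. Replace T with U for the mRNA.

5'-CGUAGAUUGUCCCGGCAUUGCGGAAUGGCUUUUUCCGAGAUCGCUCGCCAGCAGGUCGGUCGCCUCACCAUUCUCUAGGG-3'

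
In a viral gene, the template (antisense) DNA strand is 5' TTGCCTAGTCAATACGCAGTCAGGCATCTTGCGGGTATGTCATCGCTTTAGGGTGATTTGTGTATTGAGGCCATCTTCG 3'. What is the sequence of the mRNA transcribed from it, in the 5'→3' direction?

5'-CGAAGAUGGCCUCAAUACACAAAUCACCCUAAAGCGAUGACAUACCCGCAAGAUGCCUGACUGCGUAUUGACUAGGCAA-3'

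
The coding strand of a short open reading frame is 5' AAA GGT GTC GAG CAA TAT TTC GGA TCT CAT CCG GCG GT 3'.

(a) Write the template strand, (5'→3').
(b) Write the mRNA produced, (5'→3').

(a) 5'-ACCGCCGGATGAGATCCGAAATATTGCTCGACACCTTT-3'
(b) 5'-AAAGGUGUCGAGCAAUAUUUCGGAUCUCAUCCGGCGGU-3'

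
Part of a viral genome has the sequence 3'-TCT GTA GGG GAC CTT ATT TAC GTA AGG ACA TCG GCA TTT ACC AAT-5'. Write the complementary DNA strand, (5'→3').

5'-AGACATCCCCTGGAATAAATGCATTCCTGTAGCCGTAAATGGTTA-3'

The strand is given 3'→5', so its complement runs 5'→3' in the same left-to-right order: pair each base A↔T, G↔C.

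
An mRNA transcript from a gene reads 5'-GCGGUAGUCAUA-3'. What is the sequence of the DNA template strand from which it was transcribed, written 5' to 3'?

Replace U with T to get the coding DNA strand: GCGGTAGTCATA. The template strand is its reverse complement (complement CGCCATCAGTAT, then reverse).

5'-TATGACTACCGC-3'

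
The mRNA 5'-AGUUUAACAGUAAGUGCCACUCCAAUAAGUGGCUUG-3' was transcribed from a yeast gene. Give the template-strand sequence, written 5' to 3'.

5'-CAAGCCACTTATTGGAGTGGCACTTACTGTTAAACT-3'

Replace U with T to get the coding DNA strand: AGTTTAACAGTAAGTGCCACTCCAATAAGTGGCTTG. The template strand is its reverse complement (complement TCAAATTGTCATTCACGGTGAGGTTATTCACCGAAC, then reverse).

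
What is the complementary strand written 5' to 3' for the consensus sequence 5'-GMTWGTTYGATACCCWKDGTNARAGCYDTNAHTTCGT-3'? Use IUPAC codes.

Standard pairs A↔T, G↔C; ambiguity codes pair R↔Y, M↔K, W↔W, D↔H, N↔N. Complement (CKAWCAARCTATGGGWMHCANTYTCGRHANTDAAGCA), then reverse for 5'→3'.

5'-ACGAADTNAHRGCTYTNACHMWGGGTATCRAACWAKC-3'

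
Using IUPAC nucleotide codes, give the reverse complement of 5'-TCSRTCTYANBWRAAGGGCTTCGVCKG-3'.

Standard pairs A↔T, G↔C; ambiguity codes pair R↔Y, K↔M, W↔W, S↔S, B↔V, N↔N. Complement (AGSYAGARTNVWYTTCCCGAAGCBGMC), then reverse for 5'→3'.

5′-CMGBCGAAGCCCTTYWVNTRAGAYSGA-3′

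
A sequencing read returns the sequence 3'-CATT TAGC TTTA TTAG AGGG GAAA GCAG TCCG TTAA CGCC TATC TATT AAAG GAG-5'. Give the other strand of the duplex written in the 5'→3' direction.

The strand is given 3'→5', so its complement runs 5'→3' in the same left-to-right order: pair each base A↔T, G↔C.

5'-GTAAATCGAAATAATCTCCCCTTTCGTCAGGCAATTGCGGATAGATAATTTCCTC-3'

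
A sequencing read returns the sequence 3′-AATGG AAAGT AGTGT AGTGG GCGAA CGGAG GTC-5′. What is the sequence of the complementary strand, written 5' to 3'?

5'-TTACCTTTCATCACATCACCCGCTTGCCTCCAG-3'

The strand is given 3'→5', so its complement runs 5'→3' in the same left-to-right order: pair each base A↔T, G↔C.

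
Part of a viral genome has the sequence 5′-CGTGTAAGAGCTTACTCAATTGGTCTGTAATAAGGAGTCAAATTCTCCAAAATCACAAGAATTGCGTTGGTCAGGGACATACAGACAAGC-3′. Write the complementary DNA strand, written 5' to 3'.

5'-GCTTGTCTGTATGTCCCTGACCAACGCAATTCTTGTGATTTTGGAGAATTTGACTCCTTATTACAGACCAATTGAGTAAGCTCTTACACG-3'

Pairing A↔T and G↔C gives GCACATTCTCGAATGAGTTAACCAGACATTATTCCTCAGTTTAAGAGGTTTTAGTGTTCTTAACGCAACCAGTCCCTGTATGTCTGTTCG, running 3'→5'. Reverse for the 5'→3' convention.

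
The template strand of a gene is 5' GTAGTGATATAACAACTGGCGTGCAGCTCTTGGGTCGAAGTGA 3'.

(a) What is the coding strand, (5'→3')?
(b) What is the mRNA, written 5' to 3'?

(a) 5'-TCACTTCGACCCAAGAGCTGCACGCCAGTTGTTATATCACTAC-3'
(b) 5'-UCACUUCGACCCAAGAGCUGCACGCCAGUUGUUAUAUCACUAC-3'

(a) The coding strand is the reverse complement of the template: complement CATCACTATATTGTTGACCGCACGTCGAGAACCCAGCTTCACT, then reverse.
(b) mRNA has the coding-strand sequence with T→U.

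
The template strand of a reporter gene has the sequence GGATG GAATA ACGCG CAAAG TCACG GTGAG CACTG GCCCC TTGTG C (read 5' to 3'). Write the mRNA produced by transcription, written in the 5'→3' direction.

RNA polymerase reads the template 3'→5' and synthesizes mRNA 5'→3' by base-pairing (A→U, T→A, G↔C). The complement of the template is CCTACCTTATTGCGCGTTTCAGTGCCACTCGTGACCGGGGAACACG; antiparallel, so 5'→3' the coding strand is GCACAAGGGGCCAGTGCTCACCGTGACTTTGCGCGTTATTCCATCC. Replace T with U for the mRNA.

5'-GCACAAGGGGCCAGUGCUCACCGUGACUUUGCGCGUUAUUCCAUCC-3'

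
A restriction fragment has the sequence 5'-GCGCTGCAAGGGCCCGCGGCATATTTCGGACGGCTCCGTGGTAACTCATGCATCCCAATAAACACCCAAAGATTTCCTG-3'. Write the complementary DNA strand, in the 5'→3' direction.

Pairing A↔T and G↔C gives CGCGACGTTCCCGGGCGCCGTATAAAGCCTGCCGAGGCACCATTGAGTACGTAGGGTTATTTGTGGGTTTCTAAAGGAC, running 3'→5'. Reverse for the 5'→3' convention.

5'-CAGGAAATCTTTGGGTGTTTATTGGGATGCATGAGTTACCACGGAGCCGTCCGAAATATGCCGCGGGCCCTTGCAGCGC-3'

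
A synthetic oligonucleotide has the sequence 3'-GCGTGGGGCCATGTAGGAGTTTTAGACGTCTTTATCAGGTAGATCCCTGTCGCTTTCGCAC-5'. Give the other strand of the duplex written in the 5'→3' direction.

5'-CGCACCCCGGTACATCCTCAAAATCTGCAGAAATAGTCCATCTAGGGACAGCGAAAGCGTG-3'

The strand is given 3'→5', so its complement runs 5'→3' in the same left-to-right order: pair each base A↔T, G↔C.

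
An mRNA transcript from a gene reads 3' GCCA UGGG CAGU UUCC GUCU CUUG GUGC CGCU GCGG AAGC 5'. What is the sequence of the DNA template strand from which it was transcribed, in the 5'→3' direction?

5'-CGGTACCCGTCAAAGGCAGAGAACCACGGCGACGCCTTCG-3'

Written 5'→3' the mRNA is CGAAGGCGUCGCCGUGGUUCUCUGCCUUUGACGGGUACCG, so the coding DNA strand is CGAAGGCGTCGCCGTGGTTCTCTGCCTTTGACGGGTACCG. The template is its reverse complement.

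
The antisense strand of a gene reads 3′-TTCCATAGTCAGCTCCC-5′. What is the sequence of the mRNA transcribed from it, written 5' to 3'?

Reading the template 3'→5' as shown, RNA polymerase pairs each base (A→U, T→A, G↔C) to build mRNA 5'→3' directly.

5'-AAGGUAUCAGUCGAGGG-3'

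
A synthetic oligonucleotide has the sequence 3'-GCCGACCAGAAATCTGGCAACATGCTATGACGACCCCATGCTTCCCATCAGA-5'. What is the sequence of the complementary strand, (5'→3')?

5′-CGGCTGGTCTTTAGACCGTTGTACGATACTGCTGGGGTACGAAGGGTAGTCT-3′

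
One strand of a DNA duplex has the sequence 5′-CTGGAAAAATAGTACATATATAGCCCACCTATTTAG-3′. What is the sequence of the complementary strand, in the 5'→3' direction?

Pairing A↔T and G↔C gives GACCTTTTTATCATGTATATATCGGGTGGATAAATC, running 3'→5'. Reverse for the 5'→3' convention.

5'-CTAAATAGGTGGGCTATATATGTACTATTTTTCCAG-3'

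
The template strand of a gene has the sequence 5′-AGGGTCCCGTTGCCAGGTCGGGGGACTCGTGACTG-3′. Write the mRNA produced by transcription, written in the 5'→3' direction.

5'-CAGUCACGAGUCCCCCGACCUGGCAACGGGACCCU-3'

The mRNA has the sequence of the coding strand (reverse complement of the template) with T→U. Reverse complement of AGGGTCCCGTTGCCAGGTCGGGGGACTCGTGACTG is CAGTCACGAGTCCCCCGACCTGGCAACGGGACCCT; then T→U.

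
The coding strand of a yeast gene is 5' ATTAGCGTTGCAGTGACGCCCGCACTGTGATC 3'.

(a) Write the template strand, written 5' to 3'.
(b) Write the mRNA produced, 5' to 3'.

(a) The template strand is the reverse complement of the coding strand: complement TAATCGCAACGTCACTGCGGGCGTGACACTAG, then reverse.
(b) mRNA matches the coding strand with T→U.

(a) 5'-GATCACAGTGCGGGCGTCACTGCAACGCTAAT-3'
(b) 5'-AUUAGCGUUGCAGUGACGCCCGCACUGUGAUC-3'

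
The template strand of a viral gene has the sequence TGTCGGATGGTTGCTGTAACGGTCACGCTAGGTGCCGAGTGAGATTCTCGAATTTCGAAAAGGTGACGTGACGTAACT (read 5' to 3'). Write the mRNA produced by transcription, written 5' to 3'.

The mRNA has the sequence of the coding strand (reverse complement of the template) with T→U. Reverse complement of TGTCGGATGGTTGCTGTAACGGTCACGCTAGGTGCCGAGTGAGATTCTCGAATTTCGAAAAGGTGACGTGACGTAACT is AGTTACGTCACGTCACCTTTTCGAAATTCGAGAATCTCACTCGGCACCTAGCGTGACCGTTACAGCAACCATCCGACA; then T→U.

5′-AGUUACGUCACGUCACCUUUUCGAAAUUCGAGAAUCUCACUCGGCACCUAGCGUGACCGUUACAGCAACCAUCCGACA-3′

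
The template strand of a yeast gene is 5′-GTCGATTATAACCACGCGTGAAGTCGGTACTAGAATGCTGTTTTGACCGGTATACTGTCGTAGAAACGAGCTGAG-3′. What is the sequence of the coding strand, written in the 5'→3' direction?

The coding strand is complementary and antiparallel to the template: take the complement (A↔T, G↔C) and reverse.

5'-CTCAGCTCGTTTCTACGACAGTATACCGGTCAAAACAGCATTCTAGTACCGACTTCACGCGTGGTTATAATCGAC-3'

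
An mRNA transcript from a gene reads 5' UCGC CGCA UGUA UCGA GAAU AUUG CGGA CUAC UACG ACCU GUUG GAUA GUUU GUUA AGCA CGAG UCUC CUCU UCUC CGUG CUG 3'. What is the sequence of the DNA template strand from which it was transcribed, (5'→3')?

Replace U with T to get the coding DNA strand: TCGCCGCATGTATCGAGAATATTGCGGACTACTACGACCTGTTGGATAGTTTGTTAAGCACGAGTCTCCTCTTCTCCGTGCTG. The template strand is its reverse complement (complement AGCGGCGTACATAGCTCTTATAACGCCTGATGATGCTGGACAACCTATCAAACAATTCGTGCTCAGAGGAGAAGAGGCACGAC, then reverse).

5'-CAGCACGGAGAAGAGGAGACTCGTGCTTAACAAACTATCCAACAGGTCGTAGTAGTCCGCAATATTCTCGATACATGCGGCGA-3'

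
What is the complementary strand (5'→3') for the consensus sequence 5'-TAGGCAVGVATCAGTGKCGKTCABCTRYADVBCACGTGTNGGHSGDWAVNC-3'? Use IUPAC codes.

Standard pairs A↔T, G↔C; ambiguity codes pair R↔Y, K↔M, W↔W, S↔S, B↔V, D↔H, N↔N. Complement (ATCCGTBCBTAGTCACMGCMAGTVGAYRTHBVGTGCACANCCDSCHWTBNG), then reverse for 5'→3'.

5′-GNBTWHCSDCCNACACGTGVBHTRYAGVTGAMCGMCACTGATBCBTGCCTA-3′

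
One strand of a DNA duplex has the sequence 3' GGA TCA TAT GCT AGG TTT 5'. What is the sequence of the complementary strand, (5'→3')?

5'-CCTAGTATACGATCCAAA-3'

The strand is given 3'→5', so its complement runs 5'→3' in the same left-to-right order: pair each base A↔T, G↔C.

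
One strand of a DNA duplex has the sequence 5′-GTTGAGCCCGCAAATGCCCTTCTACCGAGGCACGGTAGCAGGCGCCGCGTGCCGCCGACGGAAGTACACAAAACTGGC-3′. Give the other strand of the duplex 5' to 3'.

5′-GCCAGTTTTGTGTACTTCCGTCGGCGGCACGCGGCGCCTGCTACCGTGCCTCGGTAGAAGGGCATTTGCGGGCTCAAC-3′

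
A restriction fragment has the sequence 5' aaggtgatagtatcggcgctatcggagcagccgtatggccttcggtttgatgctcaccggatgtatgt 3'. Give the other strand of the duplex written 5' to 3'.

5'-ACATACATCCGGTGAGCATCAAACCGAAGGCCATACGGCTGCTCCGATAGCGCCGATACTATCACCTT-3'

The complement of AAGGTGATAGTATCGGCGCTATCGGAGCAGCCGTATGGCCTTCGGTTTGATGCTCACCGGATGTATGT is TTCCACTATCATAGCCGCGATAGCCTCGTCGGCATACCGGAAGCCAAACTACGAGTGGCCTACATACA (A↔T, G↔C). DNA strands are antiparallel, so the complementary strand runs 3'→5'; reversing gives the 5'→3' form.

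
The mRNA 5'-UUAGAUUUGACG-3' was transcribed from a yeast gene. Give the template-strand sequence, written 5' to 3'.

Replace U with T to get the coding DNA strand: TTAGATTTGACG. The template strand is its reverse complement (complement AATCTAAACTGC, then reverse).

5'-CGTCAAATCTAA-3'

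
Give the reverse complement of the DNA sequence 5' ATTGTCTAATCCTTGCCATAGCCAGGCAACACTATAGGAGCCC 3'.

Complement each base (A↔T, G↔C): TAACAGATTAGGAACGGTATCGGTCCGTTGTGATATCCTCGGG. Then reverse.

5'-GGGCTCCTATAGTGTTGCCTGGCTATGGCAAGGATTAGACAAT-3'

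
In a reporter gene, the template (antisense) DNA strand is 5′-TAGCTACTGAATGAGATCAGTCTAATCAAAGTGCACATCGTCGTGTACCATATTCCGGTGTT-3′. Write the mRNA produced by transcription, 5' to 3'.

RNA polymerase reads the template 3'→5' and synthesizes mRNA 5'→3' by base-pairing (A→U, T→A, G↔C). The complement of the template is ATCGATGACTTACTCTAGTCAGATTAGTTTCACGTGTAGCAGCACATGGTATAAGGCCACAA; antiparallel, so 5'→3' the coding strand is AACACCGGAATATGGTACACGACGATGTGCACTTTGATTAGACTGATCTCATTCAGTAGCTA. Replace T with U for the mRNA.

5'-AACACCGGAAUAUGGUACACGACGAUGUGCACUUUGAUUAGACUGAUCUCAUUCAGUAGCUA-3'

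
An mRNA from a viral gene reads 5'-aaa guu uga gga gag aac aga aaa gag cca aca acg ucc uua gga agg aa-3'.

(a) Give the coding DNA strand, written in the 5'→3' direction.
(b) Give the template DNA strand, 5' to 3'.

(a) 5′-AAAGTTTGAGGAGAGAACAGAAAAGAGCCAACAACGTCCTTAGGAAGGAA-3′
(b) 5'-TTCCTTCCTAAGGACGTTGTTGGCTCTTTTCTGTTCTCTCCTCAAACTTT-3'

(a) The coding strand matches the mRNA with U→T.
(b) The template strand is the reverse complement of the coding strand.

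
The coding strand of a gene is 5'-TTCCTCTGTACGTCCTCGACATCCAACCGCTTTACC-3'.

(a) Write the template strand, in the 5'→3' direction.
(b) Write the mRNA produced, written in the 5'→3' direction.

(a) 5'-GGTAAAGCGGTTGGATGTCGAGGACGTACAGAGGAA-3'
(b) 5′-UUCCUCUGUACGUCCUCGACAUCCAACCGCUUUACC-3′

(a) The template strand is the reverse complement of the coding strand: complement AAGGAGACATGCAGGAGCTGTAGGTTGGCGAAATGG, then reverse.
(b) mRNA matches the coding strand with T→U.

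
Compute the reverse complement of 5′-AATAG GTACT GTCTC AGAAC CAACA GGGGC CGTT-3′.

Reading the sequence 3'→5' and pairing each base (A↔T, G↔C) gives the reverse complement directly.

5'-AACGGCCCCTGTTGGTTCTGAGACAGTACCTATT-3'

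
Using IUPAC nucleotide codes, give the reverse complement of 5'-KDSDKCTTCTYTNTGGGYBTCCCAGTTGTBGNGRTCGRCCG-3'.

Standard pairs A↔T, G↔C; ambiguity codes pair R↔Y, K↔M, S↔S, B↔V, D↔H, N↔N. Complement (MHSHMGAAGARANACCCRVAGGGTCAACAVCNCYAGCYGGC), then reverse for 5'→3'.

5'-CGGYCGAYCNCVACAACTGGGAVRCCCANARAGAAGMHSHM-3'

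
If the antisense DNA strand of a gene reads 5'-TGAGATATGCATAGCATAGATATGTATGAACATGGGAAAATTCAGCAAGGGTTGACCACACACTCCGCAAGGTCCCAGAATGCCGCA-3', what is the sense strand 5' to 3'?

The coding strand is complementary and antiparallel to the template: take the complement (A↔T, G↔C) and reverse.

5'-TGCGGCATTCTGGGACCTTGCGGAGTGTGTGGTCAACCCTTGCTGAATTTTCCCATGTTCATACATATCTATGCTATGCATATCTCA-3'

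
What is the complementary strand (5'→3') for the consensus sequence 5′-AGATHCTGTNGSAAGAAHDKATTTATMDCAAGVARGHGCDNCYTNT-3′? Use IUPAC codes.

Standard pairs A↔T, G↔C; ambiguity codes pair R↔Y, M↔K, S↔S, D↔H, V↔B, N↔N. Complement (TCTADGACANCSTTCTTDHMTAAATAKHGTTCBTYCDCGHNGRANA), then reverse for 5'→3'.

5'-ANARGNHGCDCYTBCTTGHKATAAATMHDTTCTTSCNACAGDATCT-3'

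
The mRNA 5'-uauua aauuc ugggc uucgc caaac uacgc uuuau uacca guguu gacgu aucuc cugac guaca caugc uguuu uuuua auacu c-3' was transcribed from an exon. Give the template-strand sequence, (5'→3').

Replace U with T to get the coding DNA strand: TATTAAATTCTGGGCTTCGCCAAACTACGCTTTATTACCAGTGTTGACGTATCTCCTGACGTACACATGCTGTTTTTTTAATACTC. The template strand is its reverse complement (complement ATAATTTAAGACCCGAAGCGGTTTGATGCGAAATAATGGTCACAACTGCATAGAGGACTGCATGTGTACGACAAAAAAATTATGAG, then reverse).

5'-GAGTATTAAAAAAACAGCATGTGTACGTCAGGAGATACGTCAACACTGGTAATAAAGCGTAGTTTGGCGAAGCCCAGAATTTAATA-3'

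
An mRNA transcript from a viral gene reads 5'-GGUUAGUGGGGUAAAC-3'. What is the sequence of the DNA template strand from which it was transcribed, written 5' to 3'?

5'-GTTTACCCCACTAACC-3'

Replace U with T to get the coding DNA strand: GGTTAGTGGGGTAAAC. The template strand is its reverse complement (complement CCAATCACCCCATTTG, then reverse).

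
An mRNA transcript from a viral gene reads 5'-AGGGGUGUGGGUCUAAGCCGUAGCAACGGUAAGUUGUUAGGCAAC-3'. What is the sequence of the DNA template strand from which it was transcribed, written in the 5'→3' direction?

Replace U with T to get the coding DNA strand: AGGGGTGTGGGTCTAAGCCGTAGCAACGGTAAGTTGTTAGGCAAC. The template strand is its reverse complement (complement TCCCCACACCCAGATTCGGCATCGTTGCCATTCAACAATCCGTTG, then reverse).

5'-GTTGCCTAACAACTTACCGTTGCTACGGCTTAGACCCACACCCCT-3'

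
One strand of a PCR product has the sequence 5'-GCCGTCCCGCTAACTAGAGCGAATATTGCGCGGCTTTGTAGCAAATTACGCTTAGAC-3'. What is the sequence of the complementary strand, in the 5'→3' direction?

5′-GTCTAAGCGTAATTTGCTACAAAGCCGCGCAATATTCGCTCTAGTTAGCGGGACGGC-3′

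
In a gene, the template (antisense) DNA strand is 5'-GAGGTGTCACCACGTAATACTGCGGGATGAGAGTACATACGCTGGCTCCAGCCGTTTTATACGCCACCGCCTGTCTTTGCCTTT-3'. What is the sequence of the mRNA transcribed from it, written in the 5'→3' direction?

5'-AAAGGCAAAGACAGGCGGUGGCGUAUAAAACGGCUGGAGCCAGCGUAUGUACUCUCAUCCCGCAGUAUUACGUGGUGACACCUC-3'

The mRNA has the sequence of the coding strand (reverse complement of the template) with T→U. Reverse complement of GAGGTGTCACCACGTAATACTGCGGGATGAGAGTACATACGCTGGCTCCAGCCGTTTTATACGCCACCGCCTGTCTTTGCCTTT is AAAGGCAAAGACAGGCGGTGGCGTATAAAACGGCTGGAGCCAGCGTATGTACTCTCATCCCGCAGTATTACGTGGTGACACCTC; then T→U.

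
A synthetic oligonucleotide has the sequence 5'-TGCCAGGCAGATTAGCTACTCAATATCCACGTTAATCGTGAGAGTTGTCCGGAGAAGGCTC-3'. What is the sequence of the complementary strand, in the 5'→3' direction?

5'-GAGCCTTCTCCGGACAACTCTCACGATTAACGTGGATATTGAGTAGCTAATCTGCCTGGCA-3'

The complement of TGCCAGGCAGATTAGCTACTCAATATCCACGTTAATCGTGAGAGTTGTCCGGAGAAGGCTC is ACGGTCCGTCTAATCGATGAGTTATAGGTGCAATTAGCACTCTCAACAGGCCTCTTCCGAG (A↔T, G↔C). DNA strands are antiparallel, so the complementary strand runs 3'→5'; reversing gives the 5'→3' form.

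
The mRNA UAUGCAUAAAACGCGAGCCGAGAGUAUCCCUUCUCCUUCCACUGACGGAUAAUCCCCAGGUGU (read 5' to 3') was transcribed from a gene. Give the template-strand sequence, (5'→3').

5'-ACACCTGGGGATTATCCGTCAGTGGAAGGAGAAGGGATACTCTCGGCTCGCGTTTTATGCATA-3'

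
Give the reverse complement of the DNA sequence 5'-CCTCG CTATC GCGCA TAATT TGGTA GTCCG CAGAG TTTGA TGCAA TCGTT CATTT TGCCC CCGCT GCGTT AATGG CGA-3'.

Complement each base (A↔T, G↔C): GGAGCGATAGCGCGTATTAAACCATCAGGCGTCTCAAACTACGTTAGCAAGTAAAACGGGGGCGACGCAATTACCGCT. Then reverse.

5'-TCGCCATTAACGCAGCGGGGGCAAAATGAACGATTGCATCAAACTCTGCGGACTACCAAATTATGCGCGATAGCGAGG-3'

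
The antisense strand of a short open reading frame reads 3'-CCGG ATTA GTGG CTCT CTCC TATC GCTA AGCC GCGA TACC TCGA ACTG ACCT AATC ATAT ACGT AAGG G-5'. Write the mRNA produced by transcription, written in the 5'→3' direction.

Reading the template 3'→5' as shown, RNA polymerase pairs each base (A→U, T→A, G↔C) to build mRNA 5'→3' directly.

5′-GGCCUAAUCACCGAGAGAGGAUAGCGAUUCGGCGCUAUGGAGCUUGACUGGAUUAGUAUAUGCAUUCCC-3′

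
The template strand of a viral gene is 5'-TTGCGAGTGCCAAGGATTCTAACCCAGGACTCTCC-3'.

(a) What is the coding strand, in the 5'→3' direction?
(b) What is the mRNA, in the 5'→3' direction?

(a) 5'-GGAGAGTCCTGGGTTAGAATCCTTGGCACTCGCAA-3'
(b) 5'-GGAGAGUCCUGGGUUAGAAUCCUUGGCACUCGCAA-3'

(a) The coding strand is the reverse complement of the template: complement AACGCTCACGGTTCCTAAGATTGGGTCCTGAGAGG, then reverse.
(b) mRNA has the coding-strand sequence with T→U.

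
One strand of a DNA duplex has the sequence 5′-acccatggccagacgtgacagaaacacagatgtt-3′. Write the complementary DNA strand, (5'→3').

The complement of ACCCATGGCCAGACGTGACAGAAACACAGATGTT is TGGGTACCGGTCTGCACTGTCTTTGTGTCTACAA (A↔T, G↔C). DNA strands are antiparallel, so the complementary strand runs 3'→5'; reversing gives the 5'→3' form.

5'-AACATCTGTGTTTCTGTCACGTCTGGCCATGGGT-3'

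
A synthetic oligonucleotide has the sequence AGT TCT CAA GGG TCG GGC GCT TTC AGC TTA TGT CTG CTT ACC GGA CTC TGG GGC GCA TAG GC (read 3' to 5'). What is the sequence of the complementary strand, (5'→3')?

5'-TCAAGAGTTCCCAGCCCGCGAAAGTCGAATACAGACGAATGGCCTGAGACCCCGCGTATCCG-3'

The strand is given 3'→5', so its complement runs 5'→3' in the same left-to-right order: pair each base A↔T, G↔C.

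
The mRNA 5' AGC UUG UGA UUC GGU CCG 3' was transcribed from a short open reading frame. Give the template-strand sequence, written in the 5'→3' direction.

Replace U with T to get the coding DNA strand: AGCTTGTGATTCGGTCCG. The template strand is its reverse complement (complement TCGAACACTAAGCCAGGC, then reverse).

5'-CGGACCGAATCACAAGCT-3'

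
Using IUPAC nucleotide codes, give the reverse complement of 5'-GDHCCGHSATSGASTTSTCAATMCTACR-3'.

5'-YGTAGKATTGASAASTCSATSDCGGDHC-3'

Standard pairs A↔T, G↔C; ambiguity codes pair R↔Y, M↔K, S↔S, D↔H. Complement (CHDGGCDSTASCTSAASAGTTAKGATGY), then reverse for 5'→3'.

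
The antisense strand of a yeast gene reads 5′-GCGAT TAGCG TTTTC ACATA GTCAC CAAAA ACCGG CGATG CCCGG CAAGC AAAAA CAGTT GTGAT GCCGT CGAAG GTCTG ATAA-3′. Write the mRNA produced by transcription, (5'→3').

RNA polymerase reads the template 3'→5' and synthesizes mRNA 5'→3' by base-pairing (A→U, T→A, G↔C). The complement of the template is CGCTAATCGCAAAAGTGTATCAGTGGTTTTTGGCCGCTACGGGCCGTTCGTTTTTGTCAACACTACGGCAGCTTCCAGACTATT; antiparallel, so 5'→3' the coding strand is TTATCAGACCTTCGACGGCATCACAACTGTTTTTGCTTGCCGGGCATCGCCGGTTTTTGGTGACTATGTGAAAACGCTAATCGC. Replace T with U for the mRNA.

5'-UUAUCAGACCUUCGACGGCAUCACAACUGUUUUUGCUUGCCGGGCAUCGCCGGUUUUUGGUGACUAUGUGAAAACGCUAAUCGC-3'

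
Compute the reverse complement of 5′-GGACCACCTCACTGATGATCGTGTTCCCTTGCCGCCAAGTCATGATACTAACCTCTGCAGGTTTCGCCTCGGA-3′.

5'-TCCGAGGCGAAACCTGCAGAGGTTAGTATCATGACTTGGCGGCAAGGGAACACGATCATCAGTGAGGTGGTCC-3'

Reading the sequence 3'→5' and pairing each base (A↔T, G↔C) gives the reverse complement directly.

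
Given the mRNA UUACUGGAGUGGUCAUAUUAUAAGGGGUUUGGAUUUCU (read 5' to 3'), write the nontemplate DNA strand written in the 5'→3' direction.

5'-TTACTGGAGTGGTCATATTATAAGGGGTTTGGATTTCT-3'

The coding DNA strand has the same 5'→3' sequence as the mRNA with U replaced by T.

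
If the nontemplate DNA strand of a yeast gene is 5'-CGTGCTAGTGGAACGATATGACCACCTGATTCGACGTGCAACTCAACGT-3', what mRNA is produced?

The mRNA is synthesized from the template strand, so it matches the coding strand with T replaced by U.

5'-CGUGCUAGUGGAACGAUAUGACCACCUGAUUCGACGUGCAACUCAACGU-3'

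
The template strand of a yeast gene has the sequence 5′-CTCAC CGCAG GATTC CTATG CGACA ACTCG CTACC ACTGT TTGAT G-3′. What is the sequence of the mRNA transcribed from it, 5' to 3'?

RNA polymerase reads the template 3'→5' and synthesizes mRNA 5'→3' by base-pairing (A→U, T→A, G↔C). The complement of the template is GAGTGGCGTCCTAAGGATACGCTGTTGAGCGATGGTGACAAACTAC; antiparallel, so 5'→3' the coding strand is CATCAAACAGTGGTAGCGAGTTGTCGCATAGGAATCCTGCGGTGAG. Replace T with U for the mRNA.

5′-CAUCAAACAGUGGUAGCGAGUUGUCGCAUAGGAAUCCUGCGGUGAG-3′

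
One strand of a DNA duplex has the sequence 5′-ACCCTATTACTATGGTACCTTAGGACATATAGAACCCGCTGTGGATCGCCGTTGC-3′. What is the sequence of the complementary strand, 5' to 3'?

5'-GCAACGGCGATCCACAGCGGGTTCTATATGTCCTAAGGTACCATAGTAATAGGGT-3'

The complement of ACCCTATTACTATGGTACCTTAGGACATATAGAACCCGCTGTGGATCGCCGTTGC is TGGGATAATGATACCATGGAATCCTGTATATCTTGGGCGACACCTAGCGGCAACG (A↔T, G↔C). DNA strands are antiparallel, so the complementary strand runs 3'→5'; reversing gives the 5'→3' form.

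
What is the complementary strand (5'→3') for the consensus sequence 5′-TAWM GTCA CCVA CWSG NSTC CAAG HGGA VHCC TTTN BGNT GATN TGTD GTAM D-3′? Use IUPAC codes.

Standard pairs A↔T, G↔C; ambiguity codes pair M↔K, W↔W, S↔S, B↔V, D↔H, N↔N. Complement (ATWKCAGTGGBTGWSCNSAGGTTCDCCTBDGGAAANVCNACTANACAHCATKH), then reverse for 5'→3'.

5'-HKTACHACANATCANCVNAAAGGDBTCCDCTTGGASNCSWGTBGGTGACKWTA-3'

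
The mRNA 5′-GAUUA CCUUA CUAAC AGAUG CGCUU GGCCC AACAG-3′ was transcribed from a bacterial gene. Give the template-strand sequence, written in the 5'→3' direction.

5′-CTGTTGGGCCAAGCGCATCTGTTAGTAAGGTAATC-3′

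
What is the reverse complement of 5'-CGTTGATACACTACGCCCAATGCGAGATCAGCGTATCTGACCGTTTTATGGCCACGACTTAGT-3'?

Complement each base (A↔T, G↔C): GCAACTATGTGATGCGGGTTACGCTCTAGTCGCATAGACTGGCAAAATACCGGTGCTGAATCA. Then reverse.

5'-ACTAAGTCGTGGCCATAAAACGGTCAGATACGCTGATCTCGCATTGGGCGTAGTGTATCAACG-3'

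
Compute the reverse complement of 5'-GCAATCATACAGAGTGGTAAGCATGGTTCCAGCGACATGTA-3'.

5'-TACATGTCGCTGGAACCATGCTTACCACTCTGTATGATTGC-3'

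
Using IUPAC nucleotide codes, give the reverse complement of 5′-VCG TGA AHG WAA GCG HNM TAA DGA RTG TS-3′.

5′-SACAYTCHTTAKNDCGCTTWCDTTCACGB-3′

Standard pairs A↔T, G↔C; ambiguity codes pair R↔Y, M↔K, W↔W, S↔S, D↔H, V↔B, N↔N. Complement (BGCACTTDCWTTCGCDNKATTHCTYACAS), then reverse for 5'→3'.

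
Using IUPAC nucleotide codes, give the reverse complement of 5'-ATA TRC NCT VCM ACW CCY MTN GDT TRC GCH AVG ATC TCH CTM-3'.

Standard pairs A↔T, G↔C; ambiguity codes pair R↔Y, M↔K, W↔W, D↔H, V↔B, N↔N. Complement (TATAYGNGABGKTGWGGRKANCHAAYGCGDTBCTAGAGDGAK), then reverse for 5'→3'.

5′-KAGDGAGATCBTDGCGYAAHCNAKRGGWGTKGBAGNGYATAT-3′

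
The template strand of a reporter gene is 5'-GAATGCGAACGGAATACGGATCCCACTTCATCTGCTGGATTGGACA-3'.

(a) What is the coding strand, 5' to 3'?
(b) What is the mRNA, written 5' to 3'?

(a) The coding strand is the reverse complement of the template: complement CTTACGCTTGCCTTATGCCTAGGGTGAAGTAGACGACCTAACCTGT, then reverse.
(b) mRNA has the coding-strand sequence with T→U.

(a) 5'-TGTCCAATCCAGCAGATGAAGTGGGATCCGTATTCCGTTCGCATTC-3'
(b) 5'-UGUCCAAUCCAGCAGAUGAAGUGGGAUCCGUAUUCCGUUCGCAUUC-3'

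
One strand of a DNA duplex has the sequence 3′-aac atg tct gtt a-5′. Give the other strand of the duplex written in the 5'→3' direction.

The strand is given 3'→5', so its complement runs 5'→3' in the same left-to-right order: pair each base A↔T, G↔C.

5'-TTGTACAGACAAT-3'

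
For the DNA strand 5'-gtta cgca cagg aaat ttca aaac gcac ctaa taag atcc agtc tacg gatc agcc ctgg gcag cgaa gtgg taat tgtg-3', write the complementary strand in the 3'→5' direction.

Base-pairing A↔T, G↔C gives the complement. The complementary strand is antiparallel, so paired with a 5'→3' strand it runs 3'→5'.

3'-CAATGCGTGTCCTTTAAAGTTTTGCGTGGATTATTCTAGGTCAGATGCCTAGTCGGGACCCGTCGCTTCACCATTAACAC-5'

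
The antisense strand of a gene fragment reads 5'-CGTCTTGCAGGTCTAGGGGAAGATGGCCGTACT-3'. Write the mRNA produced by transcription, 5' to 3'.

RNA polymerase reads the template 3'→5' and synthesizes mRNA 5'→3' by base-pairing (A→U, T→A, G↔C). The complement of the template is GCAGAACGTCCAGATCCCCTTCTACCGGCATGA; antiparallel, so 5'→3' the coding strand is AGTACGGCCATCTTCCCCTAGACCTGCAAGACG. Replace T with U for the mRNA.

5'-AGUACGGCCAUCUUCCCCUAGACCUGCAAGACG-3'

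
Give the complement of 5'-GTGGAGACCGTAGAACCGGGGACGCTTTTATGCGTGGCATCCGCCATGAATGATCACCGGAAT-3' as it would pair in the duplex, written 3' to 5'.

Base-pairing A↔T, G↔C gives the complement. The complementary strand is antiparallel, so paired with a 5'→3' strand it runs 3'→5'.

3'-CACCTCTGGCATCTTGGCCCCTGCGAAAATACGCACCGTAGGCGGTACTTACTAGTGGCCTTA-5'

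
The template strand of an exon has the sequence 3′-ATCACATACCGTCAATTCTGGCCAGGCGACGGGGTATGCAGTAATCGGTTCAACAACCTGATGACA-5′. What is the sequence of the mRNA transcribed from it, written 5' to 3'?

Reading the template 3'→5' as shown, RNA polymerase pairs each base (A→U, T→A, G↔C) to build mRNA 5'→3' directly.

5'-UAGUGUAUGGCAGUUAAGACCGGUCCGCUGCCCCAUACGUCAUUAGCCAAGUUGUUGGACUACUGU-3'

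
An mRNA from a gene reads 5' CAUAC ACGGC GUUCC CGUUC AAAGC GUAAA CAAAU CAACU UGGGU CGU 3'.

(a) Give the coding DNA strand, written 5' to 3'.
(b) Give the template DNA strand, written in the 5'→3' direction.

(a) 5′-CATACACGGCGTTCCCGTTCAAAGCGTAAACAAATCAACTTGGGTCGT-3′
(b) 5'-ACGACCCAAGTTGATTTGTTTACGCTTTGAACGGGAACGCCGTGTATG-3'

(a) The coding strand matches the mRNA with U→T.
(b) The template strand is the reverse complement of the coding strand.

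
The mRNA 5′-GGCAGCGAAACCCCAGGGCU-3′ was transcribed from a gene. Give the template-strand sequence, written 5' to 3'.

5'-AGCCCTGGGGTTTCGCTGCC-3'

Replace U with T to get the coding DNA strand: GGCAGCGAAACCCCAGGGCT. The template strand is its reverse complement (complement CCGTCGCTTTGGGGTCCCGA, then reverse).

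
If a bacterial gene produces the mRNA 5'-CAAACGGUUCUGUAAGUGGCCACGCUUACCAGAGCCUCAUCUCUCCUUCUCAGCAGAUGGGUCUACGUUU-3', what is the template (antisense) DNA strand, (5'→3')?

5'-AAACGTAGACCCATCTGCTGAGAAGGAGAGATGAGGCTCTGGTAAGCGTGGCCACTTACAGAACCGTTTG-3'

Replace U with T to get the coding DNA strand: CAAACGGTTCTGTAAGTGGCCACGCTTACCAGAGCCTCATCTCTCCTTCTCAGCAGATGGGTCTACGTTT. The template strand is its reverse complement (complement GTTTGCCAAGACATTCACCGGTGCGAATGGTCTCGGAGTAGAGAGGAAGAGTCGTCTACCCAGATGCAAA, then reverse).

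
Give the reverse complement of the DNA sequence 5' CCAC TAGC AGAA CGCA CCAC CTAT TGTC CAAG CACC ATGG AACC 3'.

Complement each base (A↔T, G↔C): GGTGATCGTCTTGCGTGGTGGATAACAGGTTCGTGGTACCTTGG. Then reverse.

5'-GGTTCCATGGTGCTTGGACAATAGGTGGTGCGTTCTGCTAGTGG-3'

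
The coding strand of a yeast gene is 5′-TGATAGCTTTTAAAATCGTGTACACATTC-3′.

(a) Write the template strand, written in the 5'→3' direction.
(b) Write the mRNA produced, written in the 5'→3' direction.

(a) 5′-GAATGTGTACACGATTTTAAAAGCTATCA-3′
(b) 5'-UGAUAGCUUUUAAAAUCGUGUACACAUUC-3'

(a) The template strand is the reverse complement of the coding strand: complement ACTATCGAAAATTTTAGCACATGTGTAAG, then reverse.
(b) mRNA matches the coding strand with T→U.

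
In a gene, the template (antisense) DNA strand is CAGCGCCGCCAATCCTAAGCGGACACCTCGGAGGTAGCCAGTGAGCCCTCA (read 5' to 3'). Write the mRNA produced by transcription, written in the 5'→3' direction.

5'-UGAGGGCUCACUGGCUACCUCCGAGGUGUCCGCUUAGGAUUGGCGGCGCUG-3'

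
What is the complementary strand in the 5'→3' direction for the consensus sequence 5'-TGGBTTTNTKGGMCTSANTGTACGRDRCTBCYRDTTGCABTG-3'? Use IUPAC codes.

5′-CAVTGCAAHYRGVAGYHYCGTACANTSAGKCCMANAAAVCCA-3′

Standard pairs A↔T, G↔C; ambiguity codes pair R↔Y, M↔K, S↔S, B↔V, D↔H, N↔N. Complement (ACCVAAANAMCCKGASTNACATGCYHYGAVGRYHAACGTVAC), then reverse for 5'→3'.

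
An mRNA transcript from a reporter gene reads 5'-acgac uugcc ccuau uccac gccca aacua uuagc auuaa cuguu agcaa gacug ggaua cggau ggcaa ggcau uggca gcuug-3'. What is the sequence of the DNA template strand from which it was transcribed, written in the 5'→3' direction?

5'-CAAGCTGCCAATGCCTTGCCATCCGTATCCCAGTCTTGCTAACAGTTAATGCTAATAGTTTGGGCGTGGAATAGGGGCAAGTCGT-3'

Replace U with T to get the coding DNA strand: ACGACTTGCCCCTATTCCACGCCCAAACTATTAGCATTAACTGTTAGCAAGACTGGGATACGGATGGCAAGGCATTGGCAGCTTG. The template strand is its reverse complement (complement TGCTGAACGGGGATAAGGTGCGGGTTTGATAATCGTAATTGACAATCGTTCTGACCCTATGCCTACCGTTCCGTAACCGTCGAAC, then reverse).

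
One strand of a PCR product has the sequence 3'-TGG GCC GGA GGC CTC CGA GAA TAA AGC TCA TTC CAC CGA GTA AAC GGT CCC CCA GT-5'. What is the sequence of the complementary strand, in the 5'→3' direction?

5′-ACCCGGCCTCCGGAGGCTCTTATTTCGAGTAAGGTGGCTCATTTGCCAGGGGGTCA-3′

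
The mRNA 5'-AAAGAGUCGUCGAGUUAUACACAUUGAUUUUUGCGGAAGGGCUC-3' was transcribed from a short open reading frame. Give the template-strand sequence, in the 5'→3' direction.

Replace U with T to get the coding DNA strand: AAAGAGTCGTCGAGTTATACACATTGATTTTTGCGGAAGGGCTC. The template strand is its reverse complement (complement TTTCTCAGCAGCTCAATATGTGTAACTAAAAACGCCTTCCCGAG, then reverse).

5'-GAGCCCTTCCGCAAAAATCAATGTGTATAACTCGACGACTCTTT-3'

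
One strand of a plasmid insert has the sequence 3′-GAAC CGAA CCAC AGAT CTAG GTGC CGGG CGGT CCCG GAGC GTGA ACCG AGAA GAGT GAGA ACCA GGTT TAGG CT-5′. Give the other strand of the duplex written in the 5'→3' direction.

The strand is given 3'→5', so its complement runs 5'→3' in the same left-to-right order: pair each base A↔T, G↔C.

5'-CTTGGCTTGGTGTCTAGATCCACGGCCCGCCAGGGCCTCGCACTTGGCTCTTCTCACTCTTGGTCCAAATCCGA-3'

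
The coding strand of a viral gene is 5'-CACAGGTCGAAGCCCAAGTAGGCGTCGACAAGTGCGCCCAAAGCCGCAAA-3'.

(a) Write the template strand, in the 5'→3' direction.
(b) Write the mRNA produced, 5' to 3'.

(a) 5'-TTTGCGGCTTTGGGCGCACTTGTCGACGCCTACTTGGGCTTCGACCTGTG-3'
(b) 5'-CACAGGUCGAAGCCCAAGUAGGCGUCGACAAGUGCGCCCAAAGCCGCAAA-3'

(a) The template strand is the reverse complement of the coding strand: complement GTGTCCAGCTTCGGGTTCATCCGCAGCTGTTCACGCGGGTTTCGGCGTTT, then reverse.
(b) mRNA matches the coding strand with T→U.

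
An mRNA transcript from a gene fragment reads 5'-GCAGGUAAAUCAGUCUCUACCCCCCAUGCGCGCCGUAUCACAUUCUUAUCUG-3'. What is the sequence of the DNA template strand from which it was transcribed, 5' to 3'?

5'-CAGATAAGAATGTGATACGGCGCGCATGGGGGGTAGAGACTGATTTACCTGC-3'

Replace U with T to get the coding DNA strand: GCAGGTAAATCAGTCTCTACCCCCCATGCGCGCCGTATCACATTCTTATCTG. The template strand is its reverse complement (complement CGTCCATTTAGTCAGAGATGGGGGGTACGCGCGGCATAGTGTAAGAATAGAC, then reverse).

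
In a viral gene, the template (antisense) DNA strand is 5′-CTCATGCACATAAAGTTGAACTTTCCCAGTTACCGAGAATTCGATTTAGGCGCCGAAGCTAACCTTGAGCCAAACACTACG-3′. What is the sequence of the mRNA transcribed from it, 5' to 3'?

5'-CGUAGUGUUUGGCUCAAGGUUAGCUUCGGCGCCUAAAUCGAAUUCUCGGUAACUGGGAAAGUUCAACUUUAUGUGCAUGAG-3'

RNA polymerase reads the template 3'→5' and synthesizes mRNA 5'→3' by base-pairing (A→U, T→A, G↔C). The complement of the template is GAGTACGTGTATTTCAACTTGAAAGGGTCAATGGCTCTTAAGCTAAATCCGCGGCTTCGATTGGAACTCGGTTTGTGATGC; antiparallel, so 5'→3' the coding strand is CGTAGTGTTTGGCTCAAGGTTAGCTTCGGCGCCTAAATCGAATTCTCGGTAACTGGGAAAGTTCAACTTTATGTGCATGAG. Replace T with U for the mRNA.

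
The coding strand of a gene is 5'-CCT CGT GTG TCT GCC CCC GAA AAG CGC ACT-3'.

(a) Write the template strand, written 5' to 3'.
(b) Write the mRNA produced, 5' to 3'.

(a) The template strand is the reverse complement of the coding strand: complement GGAGCACACAGACGGGGGCTTTTCGCGTGA, then reverse.
(b) mRNA matches the coding strand with T→U.

(a) 5'-AGTGCGCTTTTCGGGGGCAGACACACGAGG-3'
(b) 5'-CCUCGUGUGUCUGCCCCCGAAAAGCGCACU-3'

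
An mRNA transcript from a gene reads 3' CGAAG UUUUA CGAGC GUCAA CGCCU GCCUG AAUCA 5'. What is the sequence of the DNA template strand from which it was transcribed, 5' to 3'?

5'-GCTTCAAAATGCTCGCAGTTGCGGACGGACTTAGT-3'

Written 5'→3' the mRNA is ACUAAGUCCGUCCGCAACUGCGAGCAUUUUGAAGC, so the coding DNA strand is ACTAAGTCCGTCCGCAACTGCGAGCATTTTGAAGC. The template is its reverse complement.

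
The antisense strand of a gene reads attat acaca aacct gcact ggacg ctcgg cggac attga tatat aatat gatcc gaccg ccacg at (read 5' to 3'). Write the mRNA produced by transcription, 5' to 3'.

5′-AUCGUGGCGGUCGGAUCAUAUUAUAUAUCAAUGUCCGCCGAGCGUCCAGUGCAGGUUUGUGUAUAAU-3′

The mRNA has the sequence of the coding strand (reverse complement of the template) with T→U. Reverse complement of ATTATACACAAACCTGCACTGGACGCTCGGCGGACATTGATATATAATATGATCCGACCGCCACGAT is ATCGTGGCGGTCGGATCATATTATATATCAATGTCCGCCGAGCGTCCAGTGCAGGTTTGTGTATAAT; then T→U.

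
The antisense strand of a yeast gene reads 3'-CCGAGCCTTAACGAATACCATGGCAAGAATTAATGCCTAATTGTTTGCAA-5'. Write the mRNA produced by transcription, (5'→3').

Reading the template 3'→5' as shown, RNA polymerase pairs each base (A→U, T→A, G↔C) to build mRNA 5'→3' directly.

5′-GGCUCGGAAUUGCUUAUGGUACCGUUCUUAAUUACGGAUUAACAAACGUU-3′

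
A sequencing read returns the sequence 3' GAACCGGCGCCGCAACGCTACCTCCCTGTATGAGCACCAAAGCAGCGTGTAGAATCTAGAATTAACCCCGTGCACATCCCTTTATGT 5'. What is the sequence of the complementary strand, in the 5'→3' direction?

The strand is given 3'→5', so its complement runs 5'→3' in the same left-to-right order: pair each base A↔T, G↔C.

5'-CTTGGCCGCGGCGTTGCGATGGAGGGACATACTCGTGGTTTCGTCGCACATCTTAGATCTTAATTGGGGCACGTGTAGGGAAATACA-3'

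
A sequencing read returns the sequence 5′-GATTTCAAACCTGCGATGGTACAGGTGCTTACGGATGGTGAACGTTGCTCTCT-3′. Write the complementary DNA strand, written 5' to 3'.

The complement of GATTTCAAACCTGCGATGGTACAGGTGCTTACGGATGGTGAACGTTGCTCTCT is CTAAAGTTTGGACGCTACCATGTCCACGAATGCCTACCACTTGCAACGAGAGA (A↔T, G↔C). DNA strands are antiparallel, so the complementary strand runs 3'→5'; reversing gives the 5'→3' form.

5'-AGAGAGCAACGTTCACCATCCGTAAGCACCTGTACCATCGCAGGTTTGAAATC-3'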